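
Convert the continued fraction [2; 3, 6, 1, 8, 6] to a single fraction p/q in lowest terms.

2763/1192

Using pₖ = aₖpₖ₋₁ + pₖ₋₂ and qₖ = aₖqₖ₋₁ + qₖ₋₂:
  k=0: a=2, p=2, q=1
  k=1: a=3, p=7, q=3
  k=2: a=6, p=44, q=19
  k=3: a=1, p=51, q=22
  k=4: a=8, p=452, q=195
  k=5: a=6, p=2763, q=1192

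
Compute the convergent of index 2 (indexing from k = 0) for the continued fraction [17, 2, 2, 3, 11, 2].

Using pₖ = aₖpₖ₋₁ + pₖ₋₂, qₖ = aₖqₖ₋₁ + qₖ₋₂ (with p₋₁=1, p₋₂=0, q₋₁=0, q₋₂=1):
  k=0: a=17, p=17, q=1
  k=1: a=2, p=35, q=2
  k=2: a=2, p=87, q=5

87/5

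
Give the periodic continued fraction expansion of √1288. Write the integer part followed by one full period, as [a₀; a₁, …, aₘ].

[35; 1, 7, 1, 70]

a₀ = ⌊√1288⌋ = 35.
With m₀=0, d₀=1 and mₖ₊₁ = dₖaₖ − mₖ, dₖ₊₁ = (n − mₖ₊₁²)/dₖ, aₖ₊₁ = ⌊(a₀+mₖ₊₁)/dₖ₊₁⌋:
  k=1: m=35, d=63, a=1
  k=2: m=28, d=8, a=7
  k=3: m=28, d=63, a=1
  k=4: m=35, d=1, a=70
d=1 and a=2a₀=70 at k=4, so the next step gives (m, d) = (35, 63) again — its k=1 value — and the period has length 4.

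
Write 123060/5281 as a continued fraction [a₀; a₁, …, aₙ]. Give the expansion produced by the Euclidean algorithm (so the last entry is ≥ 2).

123060 = 23×5281 + 1597
5281 = 3×1597 + 490
1597 = 3×490 + 127
490 = 3×127 + 109
127 = 1×109 + 18
109 = 6×18 + 1
18 = 18×1 + 0  (stop)
So 123060/5281 = [23; 3, 3, 3, 1, 6, 18].

[23; 3, 3, 3, 1, 6, 18]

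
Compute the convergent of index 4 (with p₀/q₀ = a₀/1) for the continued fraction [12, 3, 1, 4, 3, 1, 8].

748/61

Using pₖ = aₖpₖ₋₁ + pₖ₋₂, qₖ = aₖqₖ₋₁ + qₖ₋₂ (with p₋₁=1, p₋₂=0, q₋₁=0, q₋₂=1):
  k=0: a=12, p=12, q=1
  k=1: a=3, p=37, q=3
  k=2: a=1, p=49, q=4
  k=3: a=4, p=233, q=19
  k=4: a=3, p=748, q=61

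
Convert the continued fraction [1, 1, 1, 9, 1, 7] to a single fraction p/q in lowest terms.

Using pₖ = aₖpₖ₋₁ + pₖ₋₂ and qₖ = aₖqₖ₋₁ + qₖ₋₂:
  k=0: a=1, p=1, q=1
  k=1: a=1, p=2, q=1
  k=2: a=1, p=3, q=2
  k=3: a=9, p=29, q=19
  k=4: a=1, p=32, q=21
  k=5: a=7, p=253, q=166

253/166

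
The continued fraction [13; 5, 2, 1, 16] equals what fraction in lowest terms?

3521/267

Using pₖ = aₖpₖ₋₁ + pₖ₋₂ and qₖ = aₖqₖ₋₁ + qₖ₋₂:
  k=0: a=13, p=13, q=1
  k=1: a=5, p=66, q=5
  k=2: a=2, p=145, q=11
  k=3: a=1, p=211, q=16
  k=4: a=16, p=3521, q=267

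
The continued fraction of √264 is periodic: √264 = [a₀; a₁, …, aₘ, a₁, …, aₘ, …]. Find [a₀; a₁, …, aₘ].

[16; 4, 32]

a₀ = ⌊√264⌋ = 16.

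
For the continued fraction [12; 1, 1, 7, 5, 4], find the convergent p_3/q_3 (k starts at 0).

188/15

Using pₖ = aₖpₖ₋₁ + pₖ₋₂, qₖ = aₖqₖ₋₁ + qₖ₋₂ (with p₋₁=1, p₋₂=0, q₋₁=0, q₋₂=1):
  k=0: a=12, p=12, q=1
  k=1: a=1, p=13, q=1
  k=2: a=1, p=25, q=2
  k=3: a=7, p=188, q=15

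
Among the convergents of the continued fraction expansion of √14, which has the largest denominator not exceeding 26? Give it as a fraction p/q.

15/4

√14 = [3; 1, 2, 1, 6, …] (period length 4).
Convergents:
  p_0/q_0 = 3/1
  p_1/q_1 = 4/1
  p_2/q_2 = 11/3
  p_3/q_3 = 15/4
  p_4/q_4 = 101/27
q_3 = 4 ≤ 26 < 27 = q_4, so the answer is 15/4.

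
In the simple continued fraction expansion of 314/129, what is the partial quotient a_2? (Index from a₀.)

3

314 = 2·129 + 56   →  a_0 = 2
129 = 2·56 + 17   →  a_1 = 2
56 = 3·17 + 5   →  a_2 = 3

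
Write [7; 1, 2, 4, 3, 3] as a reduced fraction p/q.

1069/139

Using pₖ = aₖpₖ₋₁ + pₖ₋₂ and qₖ = aₖqₖ₋₁ + qₖ₋₂:
  k=0: a=7, p=7, q=1
  k=1: a=1, p=8, q=1
  k=2: a=2, p=23, q=3
  k=3: a=4, p=100, q=13
  k=4: a=3, p=323, q=42
  k=5: a=3, p=1069, q=139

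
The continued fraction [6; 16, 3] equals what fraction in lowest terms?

Using pₖ = aₖpₖ₋₁ + pₖ₋₂ and qₖ = aₖqₖ₋₁ + qₖ₋₂:
  k=0: a=6, p=6, q=1
  k=1: a=16, p=97, q=16
  k=2: a=3, p=297, q=49

297/49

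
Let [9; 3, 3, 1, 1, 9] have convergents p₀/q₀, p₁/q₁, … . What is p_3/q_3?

Using pₖ = aₖpₖ₋₁ + pₖ₋₂, qₖ = aₖqₖ₋₁ + qₖ₋₂ (with p₋₁=1, p₋₂=0, q₋₁=0, q₋₂=1):
  k=0: a=9, p=9, q=1
  k=1: a=3, p=28, q=3
  k=2: a=3, p=93, q=10
  k=3: a=1, p=121, q=13

121/13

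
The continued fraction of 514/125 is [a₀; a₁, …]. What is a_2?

514 = 4·125 + 14   →  a_0 = 4
125 = 8·14 + 13   →  a_1 = 8
14 = 1·13 + 1   →  a_2 = 1

1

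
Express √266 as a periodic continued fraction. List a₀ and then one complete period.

a₀ = ⌊√266⌋ = 16.
With m₀=0, d₀=1 and mₖ₊₁ = dₖaₖ − mₖ, dₖ₊₁ = (n − mₖ₊₁²)/dₖ, aₖ₊₁ = ⌊(a₀+mₖ₊₁)/dₖ₊₁⌋:
  k=1: m=16, d=10, a=3
  k=2: m=14, d=7, a=4
  k=3: m=14, d=10, a=3
  k=4: m=16, d=1, a=32
d=1 and a=2a₀=32 at k=4, so the next step gives (m, d) = (16, 10) again — its k=1 value — and the period has length 4.

[16; 3, 4, 3, 32]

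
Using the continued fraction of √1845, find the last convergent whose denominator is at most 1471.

√1845 = [42; 1, 20, 2, 20, 1, 84, …] (period length 6).
Convergents:
  p_0/q_0 = 42/1
  p_1/q_1 = 43/1
  p_2/q_2 = 902/21
  p_3/q_3 = 1847/43
  p_4/q_4 = 37842/881
  p_5/q_5 = 39689/924
  p_6/q_6 = 3371718/78497
q_5 = 924 ≤ 1471 < 78497 = q_6, so the answer is 39689/924.

39689/924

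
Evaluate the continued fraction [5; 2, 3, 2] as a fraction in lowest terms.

Using pₖ = aₖpₖ₋₁ + pₖ₋₂ and qₖ = aₖqₖ₋₁ + qₖ₋₂:
  k=0: a=5, p=5, q=1
  k=1: a=2, p=11, q=2
  k=2: a=3, p=38, q=7
  k=3: a=2, p=87, q=16

87/16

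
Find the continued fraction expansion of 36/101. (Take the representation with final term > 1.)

[0; 2, 1, 4, 7]

36 = 0×101 + 36
101 = 2×36 + 29
36 = 1×29 + 7
29 = 4×7 + 1
7 = 7×1 + 0  (stop)
So 36/101 = [0; 2, 1, 4, 7].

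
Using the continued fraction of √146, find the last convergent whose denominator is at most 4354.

42049/3480

√146 = [12; 12, 24, …] (period length 2).
Convergents:
  p_0/q_0 = 12/1
  p_1/q_1 = 145/12
  p_2/q_2 = 3492/289
  p_3/q_3 = 42049/3480
  p_4/q_4 = 1012668/83809
q_3 = 3480 ≤ 4354 < 83809 = q_4, so the answer is 42049/3480.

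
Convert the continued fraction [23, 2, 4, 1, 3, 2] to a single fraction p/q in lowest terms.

Using pₖ = aₖpₖ₋₁ + pₖ₋₂ and qₖ = aₖqₖ₋₁ + qₖ₋₂:
  k=0: a=23, p=23, q=1
  k=1: a=2, p=47, q=2
  k=2: a=4, p=211, q=9
  k=3: a=1, p=258, q=11
  k=4: a=3, p=985, q=42
  k=5: a=2, p=2228, q=95

2228/95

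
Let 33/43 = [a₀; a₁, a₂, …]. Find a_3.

3

33 = 0·43 + 33   →  a_0 = 0
43 = 1·33 + 10   →  a_1 = 1
33 = 3·10 + 3   →  a_2 = 3
10 = 3·3 + 1   →  a_3 = 3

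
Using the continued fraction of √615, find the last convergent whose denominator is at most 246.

√615 = [24; 1, 3, 1, 48, …] (period length 4).
Convergents:
  p_0/q_0 = 24/1
  p_1/q_1 = 25/1
  p_2/q_2 = 99/4
  p_3/q_3 = 124/5
  p_4/q_4 = 6051/244
  p_5/q_5 = 6175/249
q_4 = 244 ≤ 246 < 249 = q_5, so the answer is 6051/244.

6051/244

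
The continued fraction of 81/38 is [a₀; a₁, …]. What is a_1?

81 = 2·38 + 5   →  a_0 = 2
38 = 7·5 + 3   →  a_1 = 7

7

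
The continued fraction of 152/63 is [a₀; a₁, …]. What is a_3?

152 = 2·63 + 26   →  a_0 = 2
63 = 2·26 + 11   →  a_1 = 2
26 = 2·11 + 4   →  a_2 = 2
11 = 2·4 + 3   →  a_3 = 2

2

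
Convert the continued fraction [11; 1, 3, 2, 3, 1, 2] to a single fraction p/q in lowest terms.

Fold from the inside: start with 2/1.
  1 + 1/2 = 3/2
  3 + 2/3 = 11/3
  2 + 3/11 = 25/11
  3 + 11/25 = 86/25
  1 + 25/86 = 111/86
  11 + 86/111 = 1307/111

1307/111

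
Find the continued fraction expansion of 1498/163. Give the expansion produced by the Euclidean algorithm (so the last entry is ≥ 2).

1498 = 9*163 + 31
163 = 5*31 + 8
31 = 3*8 + 7
8 = 1*7 + 1
7 = 7*1 + 0  (stop)
So 1498/163 = [9; 5, 3, 1, 7].

[9; 5, 3, 1, 7]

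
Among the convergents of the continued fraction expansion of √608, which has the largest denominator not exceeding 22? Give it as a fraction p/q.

√608 = [24; 1, 1, 1, 11, 1, 1, 1, 48, …] (period length 8).
Convergents:
  p_0/q_0 = 24/1
  p_1/q_1 = 25/1
  p_2/q_2 = 49/2
  p_3/q_3 = 74/3
  p_4/q_4 = 863/35
q_3 = 3 ≤ 22 < 35 = q_4, so the answer is 74/3.

74/3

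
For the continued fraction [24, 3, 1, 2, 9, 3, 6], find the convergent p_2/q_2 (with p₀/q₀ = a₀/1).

97/4

Using pₖ = aₖpₖ₋₁ + pₖ₋₂, qₖ = aₖqₖ₋₁ + qₖ₋₂ (with p₋₁=1, p₋₂=0, q₋₁=0, q₋₂=1):
  k=0: a=24, p=24, q=1
  k=1: a=3, p=73, q=3
  k=2: a=1, p=97, q=4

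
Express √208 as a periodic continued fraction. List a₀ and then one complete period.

[14; 2, 2, 1, 2, 2, 28]

a₀ = ⌊√208⌋ = 14.
With m₀=0, d₀=1 and mₖ₊₁ = dₖaₖ − mₖ, dₖ₊₁ = (n − mₖ₊₁²)/dₖ, aₖ₊₁ = ⌊(a₀+mₖ₊₁)/dₖ₊₁⌋:
  k=1: m=14, d=12, a=2
  k=2: m=10, d=9, a=2
  k=3: m=8, d=16, a=1
  k=4: m=8, d=9, a=2
  k=5: m=10, d=12, a=2
  k=6: m=14, d=1, a=28
d=1 and a=2a₀=28 at k=6, so the next step gives (m, d) = (14, 12) again — its k=1 value — and the period has length 6.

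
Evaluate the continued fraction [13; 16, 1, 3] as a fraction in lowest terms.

Using pₖ = aₖpₖ₋₁ + pₖ₋₂ and qₖ = aₖqₖ₋₁ + qₖ₋₂:
  k=0: a=13, p=13, q=1
  k=1: a=16, p=209, q=16
  k=2: a=1, p=222, q=17
  k=3: a=3, p=875, q=67

875/67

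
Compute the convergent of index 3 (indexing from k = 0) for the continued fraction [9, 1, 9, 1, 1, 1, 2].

Using pₖ = aₖpₖ₋₁ + pₖ₋₂, qₖ = aₖqₖ₋₁ + qₖ₋₂ (with p₋₁=1, p₋₂=0, q₋₁=0, q₋₂=1):
  k=0: a=9, p=9, q=1
  k=1: a=1, p=10, q=1
  k=2: a=9, p=99, q=10
  k=3: a=1, p=109, q=11

109/11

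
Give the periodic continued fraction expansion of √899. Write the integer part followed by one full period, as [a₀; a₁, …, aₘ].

[29; 1, 58]

a₀ = ⌊√899⌋ = 29.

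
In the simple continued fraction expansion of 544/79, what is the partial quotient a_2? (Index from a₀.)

544 = 6·79 + 70   →  a_0 = 6
79 = 1·70 + 9   →  a_1 = 1
70 = 7·9 + 7   →  a_2 = 7

7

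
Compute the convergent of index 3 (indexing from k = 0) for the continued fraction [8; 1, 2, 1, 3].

35/4

Using pₖ = aₖpₖ₋₁ + pₖ₋₂, qₖ = aₖqₖ₋₁ + qₖ₋₂ (with p₋₁=1, p₋₂=0, q₋₁=0, q₋₂=1):
  k=0: a=8, p=8, q=1
  k=1: a=1, p=9, q=1
  k=2: a=2, p=26, q=3
  k=3: a=1, p=35, q=4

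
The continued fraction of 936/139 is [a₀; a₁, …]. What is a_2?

936 = 6·139 + 102   →  a_0 = 6
139 = 1·102 + 37   →  a_1 = 1
102 = 2·37 + 28   →  a_2 = 2

2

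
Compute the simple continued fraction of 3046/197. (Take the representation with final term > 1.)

3046 = 15·197 + 91
197 = 2·91 + 15
91 = 6·15 + 1
15 = 15·1 + 0  (stop)
So 3046/197 = [15; 2, 6, 15].

[15; 2, 6, 15]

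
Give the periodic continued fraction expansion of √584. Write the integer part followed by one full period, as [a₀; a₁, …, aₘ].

[24; 6, 48]

a₀ = ⌊√584⌋ = 24.
With m₀=0, d₀=1 and mₖ₊₁ = dₖaₖ − mₖ, dₖ₊₁ = (n − mₖ₊₁²)/dₖ, aₖ₊₁ = ⌊(a₀+mₖ₊₁)/dₖ₊₁⌋:
  k=1: m=24, d=8, a=6
  k=2: m=24, d=1, a=48
d=1 and a=2a₀=48 at k=2, so the next step gives (m, d) = (24, 8) again — its k=1 value — and the period has length 2.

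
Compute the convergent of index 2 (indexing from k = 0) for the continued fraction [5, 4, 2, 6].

47/9

Using pₖ = aₖpₖ₋₁ + pₖ₋₂, qₖ = aₖqₖ₋₁ + qₖ₋₂ (with p₋₁=1, p₋₂=0, q₋₁=0, q₋₂=1):
  k=0: a=5, p=5, q=1
  k=1: a=4, p=21, q=4
  k=2: a=2, p=47, q=9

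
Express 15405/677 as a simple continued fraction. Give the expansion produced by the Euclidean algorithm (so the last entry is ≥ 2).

[22; 1, 3, 12, 1, 3, 3]

15405 = 22*677 + 511
677 = 1*511 + 166
511 = 3*166 + 13
166 = 12*13 + 10
13 = 1*10 + 3
10 = 3*3 + 1
3 = 3*1 + 0  (stop)
So 15405/677 = [22; 1, 3, 12, 1, 3, 3].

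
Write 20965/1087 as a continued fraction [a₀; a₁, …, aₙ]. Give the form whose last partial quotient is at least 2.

20965 = 19×1087 + 312
1087 = 3×312 + 151
312 = 2×151 + 10
151 = 15×10 + 1
10 = 10×1 + 0  (stop)
So 20965/1087 = [19; 3, 2, 15, 10].

[19; 3, 2, 15, 10]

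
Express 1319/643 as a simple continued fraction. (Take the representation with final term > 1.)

1319 = 2×643 + 33
643 = 19×33 + 16
33 = 2×16 + 1
16 = 16×1 + 0  (stop)
So 1319/643 = [2; 19, 2, 16].

[2; 19, 2, 16]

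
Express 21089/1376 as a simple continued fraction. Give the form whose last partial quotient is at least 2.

21089 = 15*1376 + 449
1376 = 3*449 + 29
449 = 15*29 + 14
29 = 2*14 + 1
14 = 14*1 + 0  (stop)
So 21089/1376 = [15; 3, 15, 2, 14].

[15; 3, 15, 2, 14]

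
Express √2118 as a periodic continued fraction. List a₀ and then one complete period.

a₀ = ⌊√2118⌋ = 46.

[46; 46, 92]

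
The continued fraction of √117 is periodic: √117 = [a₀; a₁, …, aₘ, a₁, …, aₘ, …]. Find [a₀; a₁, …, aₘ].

a₀ = ⌊√117⌋ = 10.

[10; 1, 4, 2, 4, 1, 20]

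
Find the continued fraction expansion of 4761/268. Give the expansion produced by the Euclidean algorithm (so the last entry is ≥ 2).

[17; 1, 3, 3, 1, 15]

4761 = 17*268 + 205
268 = 1*205 + 63
205 = 3*63 + 16
63 = 3*16 + 15
16 = 1*15 + 1
15 = 15*1 + 0  (stop)
So 4761/268 = [17; 1, 3, 3, 1, 15].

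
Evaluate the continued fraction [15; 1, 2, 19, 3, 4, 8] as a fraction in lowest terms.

98814/6305

Fold from the inside: start with 8/1.
  4 + 1/8 = 33/8
  3 + 8/33 = 107/33
  19 + 33/107 = 2066/107
  2 + 107/2066 = 4239/2066
  1 + 2066/4239 = 6305/4239
  15 + 4239/6305 = 98814/6305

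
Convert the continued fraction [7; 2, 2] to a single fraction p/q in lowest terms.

Fold from the inside: start with 2/1.
  2 + 1/2 = 5/2
  7 + 2/5 = 37/5

37/5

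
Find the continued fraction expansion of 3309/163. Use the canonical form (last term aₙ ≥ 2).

3309 = 20*163 + 49
163 = 3*49 + 16
49 = 3*16 + 1
16 = 16*1 + 0  (stop)
So 3309/163 = [20; 3, 3, 16].

[20; 3, 3, 16]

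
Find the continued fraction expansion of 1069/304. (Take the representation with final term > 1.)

1069 = 3·304 + 157
304 = 1·157 + 147
157 = 1·147 + 10
147 = 14·10 + 7
10 = 1·7 + 3
7 = 2·3 + 1
3 = 3·1 + 0  (stop)
So 1069/304 = [3; 1, 1, 14, 1, 2, 3].

[3; 1, 1, 14, 1, 2, 3]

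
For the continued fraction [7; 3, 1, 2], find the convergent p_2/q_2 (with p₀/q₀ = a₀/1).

29/4

Using pₖ = aₖpₖ₋₁ + pₖ₋₂, qₖ = aₖqₖ₋₁ + qₖ₋₂ (with p₋₁=1, p₋₂=0, q₋₁=0, q₋₂=1):
  k=0: a=7, p=7, q=1
  k=1: a=3, p=22, q=3
  k=2: a=1, p=29, q=4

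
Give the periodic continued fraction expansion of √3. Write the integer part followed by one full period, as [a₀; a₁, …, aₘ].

a₀ = ⌊√3⌋ = 1.

[1; 1, 2]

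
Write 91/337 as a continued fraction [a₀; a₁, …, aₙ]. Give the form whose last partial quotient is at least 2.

[0; 3, 1, 2, 2, 1, 2, 3]

91 = 0·337 + 91
337 = 3·91 + 64
91 = 1·64 + 27
64 = 2·27 + 10
27 = 2·10 + 7
10 = 1·7 + 3
7 = 2·3 + 1
3 = 3·1 + 0  (stop)
So 91/337 = [0; 3, 1, 2, 2, 1, 2, 3].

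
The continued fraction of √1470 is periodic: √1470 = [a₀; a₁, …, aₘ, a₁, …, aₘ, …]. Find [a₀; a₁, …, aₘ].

a₀ = ⌊√1470⌋ = 38.
With m₀=0, d₀=1 and mₖ₊₁ = dₖaₖ − mₖ, dₖ₊₁ = (n − mₖ₊₁²)/dₖ, aₖ₊₁ = ⌊(a₀+mₖ₊₁)/dₖ₊₁⌋:
  k=1: m=38, d=26, a=2
  k=2: m=14, d=49, a=1
  k=3: m=35, d=5, a=14
  k=4: m=35, d=49, a=1
  k=5: m=14, d=26, a=2
  k=6: m=38, d=1, a=76
d=1 and a=2a₀=76 at k=6, so the next step gives (m, d) = (38, 26) again — its k=1 value — and the period has length 6.

[38; 2, 1, 14, 1, 2, 76]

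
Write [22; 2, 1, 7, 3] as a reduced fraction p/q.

1609/72

Fold from the inside: start with 3/1.
  7 + 1/3 = 22/3
  1 + 3/22 = 25/22
  2 + 22/25 = 72/25
  22 + 25/72 = 1609/72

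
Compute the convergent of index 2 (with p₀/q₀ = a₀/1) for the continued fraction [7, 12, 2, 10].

Using pₖ = aₖpₖ₋₁ + pₖ₋₂, qₖ = aₖqₖ₋₁ + qₖ₋₂ (with p₋₁=1, p₋₂=0, q₋₁=0, q₋₂=1):
  k=0: a=7, p=7, q=1
  k=1: a=12, p=85, q=12
  k=2: a=2, p=177, q=25

177/25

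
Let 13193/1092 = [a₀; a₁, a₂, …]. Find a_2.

13193 = 12·1092 + 89   →  a_0 = 12
1092 = 12·89 + 24   →  a_1 = 12
89 = 3·24 + 17   →  a_2 = 3

3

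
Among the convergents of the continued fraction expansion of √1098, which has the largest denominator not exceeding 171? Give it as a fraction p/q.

5600/169

√1098 = [33; 7, 2, 1, 6, 1, 2, 7, 66, …] (period length 8).
Convergents:
  p_0/q_0 = 33/1
  p_1/q_1 = 232/7
  p_2/q_2 = 497/15
  p_3/q_3 = 729/22
  p_4/q_4 = 4871/147
  p_5/q_5 = 5600/169
  p_6/q_6 = 16071/485
q_5 = 169 ≤ 171 < 485 = q_6, so the answer is 5600/169.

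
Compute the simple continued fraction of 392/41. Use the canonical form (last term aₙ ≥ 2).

[9; 1, 1, 3, 1, 1, 2]

392 = 9·41 + 23
41 = 1·23 + 18
23 = 1·18 + 5
18 = 3·5 + 3
5 = 1·3 + 2
3 = 1·2 + 1
2 = 2·1 + 0  (stop)
So 392/41 = [9; 1, 1, 3, 1, 1, 2].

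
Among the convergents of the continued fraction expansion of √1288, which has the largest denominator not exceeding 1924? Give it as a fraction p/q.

√1288 = [35; 1, 7, 1, 70, …] (period length 4).
Convergents:
  p_0/q_0 = 35/1
  p_1/q_1 = 36/1
  p_2/q_2 = 287/8
  p_3/q_3 = 323/9
  p_4/q_4 = 22897/638
  p_5/q_5 = 23220/647
  p_6/q_6 = 185437/5167
q_5 = 647 ≤ 1924 < 5167 = q_6, so the answer is 23220/647.

23220/647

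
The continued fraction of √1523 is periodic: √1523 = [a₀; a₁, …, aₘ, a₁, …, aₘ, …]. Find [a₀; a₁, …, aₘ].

a₀ = ⌊√1523⌋ = 39.

[39; 39, 78]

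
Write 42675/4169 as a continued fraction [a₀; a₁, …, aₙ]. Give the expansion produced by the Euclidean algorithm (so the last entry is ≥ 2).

[10; 4, 4, 3, 3, 7, 3]

42675 = 10·4169 + 985
4169 = 4·985 + 229
985 = 4·229 + 69
229 = 3·69 + 22
69 = 3·22 + 3
22 = 7·3 + 1
3 = 3·1 + 0  (stop)
So 42675/4169 = [10; 4, 4, 3, 3, 7, 3].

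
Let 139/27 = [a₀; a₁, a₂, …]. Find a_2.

139 = 5·27 + 4   →  a_0 = 5
27 = 6·4 + 3   →  a_1 = 6
4 = 1·3 + 1   →  a_2 = 1

1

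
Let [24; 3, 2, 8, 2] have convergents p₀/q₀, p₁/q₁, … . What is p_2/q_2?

Using pₖ = aₖpₖ₋₁ + pₖ₋₂, qₖ = aₖqₖ₋₁ + qₖ₋₂ (with p₋₁=1, p₋₂=0, q₋₁=0, q₋₂=1):
  k=0: a=24, p=24, q=1
  k=1: a=3, p=73, q=3
  k=2: a=2, p=170, q=7

170/7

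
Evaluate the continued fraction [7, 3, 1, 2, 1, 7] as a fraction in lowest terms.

Fold from the inside: start with 7/1.
  1 + 1/7 = 8/7
  2 + 7/8 = 23/8
  1 + 8/23 = 31/23
  3 + 23/31 = 116/31
  7 + 31/116 = 843/116

843/116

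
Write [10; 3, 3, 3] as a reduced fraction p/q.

340/33

Fold from the inside: start with 3/1.
  3 + 1/3 = 10/3
  3 + 3/10 = 33/10
  10 + 10/33 = 340/33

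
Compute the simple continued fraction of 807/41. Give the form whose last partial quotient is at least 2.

807 = 19×41 + 28
41 = 1×28 + 13
28 = 2×13 + 2
13 = 6×2 + 1
2 = 2×1 + 0  (stop)
So 807/41 = [19; 1, 2, 6, 2].

[19; 1, 2, 6, 2]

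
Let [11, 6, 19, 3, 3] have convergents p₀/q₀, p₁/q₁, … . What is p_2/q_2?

Using pₖ = aₖpₖ₋₁ + pₖ₋₂, qₖ = aₖqₖ₋₁ + qₖ₋₂ (with p₋₁=1, p₋₂=0, q₋₁=0, q₋₂=1):
  k=0: a=11, p=11, q=1
  k=1: a=6, p=67, q=6
  k=2: a=19, p=1284, q=115

1284/115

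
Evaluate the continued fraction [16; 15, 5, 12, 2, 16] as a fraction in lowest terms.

Using pₖ = aₖpₖ₋₁ + pₖ₋₂ and qₖ = aₖqₖ₋₁ + qₖ₋₂:
  k=0: a=16, p=16, q=1
  k=1: a=15, p=241, q=15
  k=2: a=5, p=1221, q=76
  k=3: a=12, p=14893, q=927
  k=4: a=2, p=31007, q=1930
  k=5: a=16, p=511005, q=31807

511005/31807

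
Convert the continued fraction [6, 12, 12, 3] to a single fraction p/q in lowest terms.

Using pₖ = aₖpₖ₋₁ + pₖ₋₂ and qₖ = aₖqₖ₋₁ + qₖ₋₂:
  k=0: a=6, p=6, q=1
  k=1: a=12, p=73, q=12
  k=2: a=12, p=882, q=145
  k=3: a=3, p=2719, q=447

2719/447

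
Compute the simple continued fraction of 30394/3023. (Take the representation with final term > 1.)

30394 = 10×3023 + 164
3023 = 18×164 + 71
164 = 2×71 + 22
71 = 3×22 + 5
22 = 4×5 + 2
5 = 2×2 + 1
2 = 2×1 + 0  (stop)
So 30394/3023 = [10; 18, 2, 3, 4, 2, 2].

[10; 18, 2, 3, 4, 2, 2]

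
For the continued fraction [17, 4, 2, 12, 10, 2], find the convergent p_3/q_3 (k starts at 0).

Using pₖ = aₖpₖ₋₁ + pₖ₋₂, qₖ = aₖqₖ₋₁ + qₖ₋₂ (with p₋₁=1, p₋₂=0, q₋₁=0, q₋₂=1):
  k=0: a=17, p=17, q=1
  k=1: a=4, p=69, q=4
  k=2: a=2, p=155, q=9
  k=3: a=12, p=1929, q=112

1929/112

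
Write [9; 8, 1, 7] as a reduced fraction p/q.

Fold from the inside: start with 7/1.
  1 + 1/7 = 8/7
  8 + 7/8 = 71/8
  9 + 8/71 = 647/71

647/71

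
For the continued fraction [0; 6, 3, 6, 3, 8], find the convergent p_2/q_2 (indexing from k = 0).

Using pₖ = aₖpₖ₋₁ + pₖ₋₂, qₖ = aₖqₖ₋₁ + qₖ₋₂ (with p₋₁=1, p₋₂=0, q₋₁=0, q₋₂=1):
  k=0: a=0, p=0, q=1
  k=1: a=6, p=1, q=6
  k=2: a=3, p=3, q=19

3/19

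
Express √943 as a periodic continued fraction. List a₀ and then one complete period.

a₀ = ⌊√943⌋ = 30.
With m₀=0, d₀=1 and mₖ₊₁ = dₖaₖ − mₖ, dₖ₊₁ = (n − mₖ₊₁²)/dₖ, aₖ₊₁ = ⌊(a₀+mₖ₊₁)/dₖ₊₁⌋:
  k=1: m=30, d=43, a=1
  k=2: m=13, d=18, a=2
  k=3: m=23, d=23, a=2
  k=4: m=23, d=18, a=2
  k=5: m=13, d=43, a=1
  k=6: m=30, d=1, a=60
d=1 and a=2a₀=60 at k=6, so the next step gives (m, d) = (30, 43) again — its k=1 value — and the period has length 6.

[30; 1, 2, 2, 2, 1, 60]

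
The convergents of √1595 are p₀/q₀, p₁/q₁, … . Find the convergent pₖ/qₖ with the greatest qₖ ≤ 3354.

51080/1279

√1595 = [39; 1, 14, 1, 78, …] (period length 4).
Convergents:
  p_0/q_0 = 39/1
  p_1/q_1 = 40/1
  p_2/q_2 = 599/15
  p_3/q_3 = 639/16
  p_4/q_4 = 50441/1263
  p_5/q_5 = 51080/1279
  p_6/q_6 = 765561/19169
q_5 = 1279 ≤ 3354 < 19169 = q_6, so the answer is 51080/1279.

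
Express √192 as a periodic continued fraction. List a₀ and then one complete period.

a₀ = ⌊√192⌋ = 13.
With m₀=0, d₀=1 and mₖ₊₁ = dₖaₖ − mₖ, dₖ₊₁ = (n − mₖ₊₁²)/dₖ, aₖ₊₁ = ⌊(a₀+mₖ₊₁)/dₖ₊₁⌋:
  k=1: m=13, d=23, a=1
  k=2: m=10, d=4, a=5
  k=3: m=10, d=23, a=1
  k=4: m=13, d=1, a=26
d=1 and a=2a₀=26 at k=4, so the next step gives (m, d) = (13, 23) again — its k=1 value — and the period has length 4.

[13; 1, 5, 1, 26]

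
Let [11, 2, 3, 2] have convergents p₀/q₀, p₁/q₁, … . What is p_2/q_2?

Using pₖ = aₖpₖ₋₁ + pₖ₋₂, qₖ = aₖqₖ₋₁ + qₖ₋₂ (with p₋₁=1, p₋₂=0, q₋₁=0, q₋₂=1):
  k=0: a=11, p=11, q=1
  k=1: a=2, p=23, q=2
  k=2: a=3, p=80, q=7

80/7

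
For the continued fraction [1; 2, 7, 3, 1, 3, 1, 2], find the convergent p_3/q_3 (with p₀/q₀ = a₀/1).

Using pₖ = aₖpₖ₋₁ + pₖ₋₂, qₖ = aₖqₖ₋₁ + qₖ₋₂ (with p₋₁=1, p₋₂=0, q₋₁=0, q₋₂=1):
  k=0: a=1, p=1, q=1
  k=1: a=2, p=3, q=2
  k=2: a=7, p=22, q=15
  k=3: a=3, p=69, q=47

69/47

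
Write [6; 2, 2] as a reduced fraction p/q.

Fold from the inside: start with 2/1.
  2 + 1/2 = 5/2
  6 + 2/5 = 32/5

32/5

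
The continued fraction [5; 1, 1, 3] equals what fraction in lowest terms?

Using pₖ = aₖpₖ₋₁ + pₖ₋₂ and qₖ = aₖqₖ₋₁ + qₖ₋₂:
  k=0: a=5, p=5, q=1
  k=1: a=1, p=6, q=1
  k=2: a=1, p=11, q=2
  k=3: a=3, p=39, q=7

39/7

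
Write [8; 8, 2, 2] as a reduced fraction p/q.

341/42

Fold from the inside: start with 2/1.
  2 + 1/2 = 5/2
  8 + 2/5 = 42/5
  8 + 5/42 = 341/42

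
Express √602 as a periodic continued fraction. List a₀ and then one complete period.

[24; 1, 1, 6, 1, 1, 48]

a₀ = ⌊√602⌋ = 24.
With m₀=0, d₀=1 and mₖ₊₁ = dₖaₖ − mₖ, dₖ₊₁ = (n − mₖ₊₁²)/dₖ, aₖ₊₁ = ⌊(a₀+mₖ₊₁)/dₖ₊₁⌋:
  k=1: m=24, d=26, a=1
  k=2: m=2, d=23, a=1
  k=3: m=21, d=7, a=6
  k=4: m=21, d=23, a=1
  k=5: m=2, d=26, a=1
  k=6: m=24, d=1, a=48
d=1 and a=2a₀=48 at k=6, so the next step gives (m, d) = (24, 26) again — its k=1 value — and the period has length 6.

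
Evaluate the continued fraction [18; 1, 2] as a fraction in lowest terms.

56/3

Using pₖ = aₖpₖ₋₁ + pₖ₋₂ and qₖ = aₖqₖ₋₁ + qₖ₋₂:
  k=0: a=18, p=18, q=1
  k=1: a=1, p=19, q=1
  k=2: a=2, p=56, q=3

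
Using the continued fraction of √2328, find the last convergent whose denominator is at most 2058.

√2328 = [48; 4, 96, …] (period length 2).
Convergents:
  p_0/q_0 = 48/1
  p_1/q_1 = 193/4
  p_2/q_2 = 18576/385
  p_3/q_3 = 74497/1544
  p_4/q_4 = 7170288/148609
q_3 = 1544 ≤ 2058 < 148609 = q_4, so the answer is 74497/1544.

74497/1544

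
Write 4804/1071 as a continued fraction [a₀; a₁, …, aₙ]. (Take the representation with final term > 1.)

[4; 2, 16, 1, 3, 2, 3]

4804 = 4·1071 + 520
1071 = 2·520 + 31
520 = 16·31 + 24
31 = 1·24 + 7
24 = 3·7 + 3
7 = 2·3 + 1
3 = 3·1 + 0  (stop)
So 4804/1071 = [4; 2, 16, 1, 3, 2, 3].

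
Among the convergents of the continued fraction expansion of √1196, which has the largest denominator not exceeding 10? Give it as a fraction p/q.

√1196 = [34; 1, 1, 2, 1, 1, 68, …] (period length 6).
Convergents:
  p_0/q_0 = 34/1
  p_1/q_1 = 35/1
  p_2/q_2 = 69/2
  p_3/q_3 = 173/5
  p_4/q_4 = 242/7
  p_5/q_5 = 415/12
q_4 = 7 ≤ 10 < 12 = q_5, so the answer is 242/7.

242/7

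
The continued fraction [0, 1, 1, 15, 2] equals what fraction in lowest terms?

Fold from the inside: start with 2/1.
  15 + 1/2 = 31/2
  1 + 2/31 = 33/31
  1 + 31/33 = 64/33
  0 + 33/64 = 33/64

33/64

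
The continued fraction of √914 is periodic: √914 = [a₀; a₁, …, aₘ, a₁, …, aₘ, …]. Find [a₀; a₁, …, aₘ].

a₀ = ⌊√914⌋ = 30.
With m₀=0, d₀=1 and mₖ₊₁ = dₖaₖ − mₖ, dₖ₊₁ = (n − mₖ₊₁²)/dₖ, aₖ₊₁ = ⌊(a₀+mₖ₊₁)/dₖ₊₁⌋:
  k=1: m=30, d=14, a=4
  k=2: m=26, d=17, a=3
  k=3: m=25, d=17, a=3
  k=4: m=26, d=14, a=4
  k=5: m=30, d=1, a=60
d=1 and a=2a₀=60 at k=5, so the next step gives (m, d) = (30, 14) again — its k=1 value — and the period has length 5.

[30; 4, 3, 3, 4, 60]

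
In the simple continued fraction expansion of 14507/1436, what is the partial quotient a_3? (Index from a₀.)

3

14507 = 10·1436 + 147   →  a_0 = 10
1436 = 9·147 + 113   →  a_1 = 9
147 = 1·113 + 34   →  a_2 = 1
113 = 3·34 + 11   →  a_3 = 3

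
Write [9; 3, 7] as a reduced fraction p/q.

205/22

Fold from the inside: start with 7/1.
  3 + 1/7 = 22/7
  9 + 7/22 = 205/22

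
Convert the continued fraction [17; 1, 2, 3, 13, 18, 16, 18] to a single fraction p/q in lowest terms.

12339033/697150

Fold from the inside: start with 18/1.
  16 + 1/18 = 289/18
  18 + 18/289 = 5220/289
  13 + 289/5220 = 68149/5220
  3 + 5220/68149 = 209667/68149
  2 + 68149/209667 = 487483/209667
  1 + 209667/487483 = 697150/487483
  17 + 487483/697150 = 12339033/697150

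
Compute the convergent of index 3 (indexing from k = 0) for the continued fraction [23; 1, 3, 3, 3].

Using pₖ = aₖpₖ₋₁ + pₖ₋₂, qₖ = aₖqₖ₋₁ + qₖ₋₂ (with p₋₁=1, p₋₂=0, q₋₁=0, q₋₂=1):
  k=0: a=23, p=23, q=1
  k=1: a=1, p=24, q=1
  k=2: a=3, p=95, q=4
  k=3: a=3, p=309, q=13

309/13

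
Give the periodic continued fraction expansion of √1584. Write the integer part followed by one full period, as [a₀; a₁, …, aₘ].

a₀ = ⌊√1584⌋ = 39.
With m₀=0, d₀=1 and mₖ₊₁ = dₖaₖ − mₖ, dₖ₊₁ = (n − mₖ₊₁²)/dₖ, aₖ₊₁ = ⌊(a₀+mₖ₊₁)/dₖ₊₁⌋:
  k=1: m=39, d=63, a=1
  k=2: m=24, d=16, a=3
  k=3: m=24, d=63, a=1
  k=4: m=39, d=1, a=78
d=1 and a=2a₀=78 at k=4, so the next step gives (m, d) = (39, 63) again — its k=1 value — and the period has length 4.

[39; 1, 3, 1, 78]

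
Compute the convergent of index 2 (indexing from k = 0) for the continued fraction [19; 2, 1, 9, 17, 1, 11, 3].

Using pₖ = aₖpₖ₋₁ + pₖ₋₂, qₖ = aₖqₖ₋₁ + qₖ₋₂ (with p₋₁=1, p₋₂=0, q₋₁=0, q₋₂=1):
  k=0: a=19, p=19, q=1
  k=1: a=2, p=39, q=2
  k=2: a=1, p=58, q=3

58/3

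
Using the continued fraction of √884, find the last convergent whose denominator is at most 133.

1665/56

√884 = [29; 1, 2, 1, 2, 1, 2, 1, 58, …] (period length 8).
Convergents:
  p_0/q_0 = 29/1
  p_1/q_1 = 30/1
  p_2/q_2 = 89/3
  p_3/q_3 = 119/4
  p_4/q_4 = 327/11
  p_5/q_5 = 446/15
  p_6/q_6 = 1219/41
  p_7/q_7 = 1665/56
  p_8/q_8 = 97789/3289
q_7 = 56 ≤ 133 < 3289 = q_8, so the answer is 1665/56.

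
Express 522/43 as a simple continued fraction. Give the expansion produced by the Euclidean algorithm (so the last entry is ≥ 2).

522 = 12*43 + 6
43 = 7*6 + 1
6 = 6*1 + 0  (stop)
So 522/43 = [12; 7, 6].

[12; 7, 6]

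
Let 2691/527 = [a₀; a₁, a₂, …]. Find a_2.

2

2691 = 5·527 + 56   →  a_0 = 5
527 = 9·56 + 23   →  a_1 = 9
56 = 2·23 + 10   →  a_2 = 2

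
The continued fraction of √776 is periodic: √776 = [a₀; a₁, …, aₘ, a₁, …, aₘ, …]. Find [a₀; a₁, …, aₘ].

a₀ = ⌊√776⌋ = 27.
With m₀=0, d₀=1 and mₖ₊₁ = dₖaₖ − mₖ, dₖ₊₁ = (n − mₖ₊₁²)/dₖ, aₖ₊₁ = ⌊(a₀+mₖ₊₁)/dₖ₊₁⌋:
  k=1: m=27, d=47, a=1
  k=2: m=20, d=8, a=5
  k=3: m=20, d=47, a=1
  k=4: m=27, d=1, a=54
d=1 and a=2a₀=54 at k=4, so the next step gives (m, d) = (27, 47) again — its k=1 value — and the period has length 4.

[27; 1, 5, 1, 54]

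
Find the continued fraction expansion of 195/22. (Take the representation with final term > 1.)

[8; 1, 6, 3]

195 = 8·22 + 19
22 = 1·19 + 3
19 = 6·3 + 1
3 = 3·1 + 0  (stop)
So 195/22 = [8; 1, 6, 3].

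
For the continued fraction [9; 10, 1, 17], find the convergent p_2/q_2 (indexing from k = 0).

100/11

Using pₖ = aₖpₖ₋₁ + pₖ₋₂, qₖ = aₖqₖ₋₁ + qₖ₋₂ (with p₋₁=1, p₋₂=0, q₋₁=0, q₋₂=1):
  k=0: a=9, p=9, q=1
  k=1: a=10, p=91, q=10
  k=2: a=1, p=100, q=11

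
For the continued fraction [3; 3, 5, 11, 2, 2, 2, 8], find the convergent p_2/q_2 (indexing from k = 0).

Using pₖ = aₖpₖ₋₁ + pₖ₋₂, qₖ = aₖqₖ₋₁ + qₖ₋₂ (with p₋₁=1, p₋₂=0, q₋₁=0, q₋₂=1):
  k=0: a=3, p=3, q=1
  k=1: a=3, p=10, q=3
  k=2: a=5, p=53, q=16

53/16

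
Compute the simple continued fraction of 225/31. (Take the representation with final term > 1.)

[7; 3, 1, 7]

225 = 7*31 + 8
31 = 3*8 + 7
8 = 1*7 + 1
7 = 7*1 + 0  (stop)
So 225/31 = [7; 3, 1, 7].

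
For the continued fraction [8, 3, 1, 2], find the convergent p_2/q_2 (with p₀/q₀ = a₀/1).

Using pₖ = aₖpₖ₋₁ + pₖ₋₂, qₖ = aₖqₖ₋₁ + qₖ₋₂ (with p₋₁=1, p₋₂=0, q₋₁=0, q₋₂=1):
  k=0: a=8, p=8, q=1
  k=1: a=3, p=25, q=3
  k=2: a=1, p=33, q=4

33/4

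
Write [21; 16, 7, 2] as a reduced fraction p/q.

Using pₖ = aₖpₖ₋₁ + pₖ₋₂ and qₖ = aₖqₖ₋₁ + qₖ₋₂:
  k=0: a=21, p=21, q=1
  k=1: a=16, p=337, q=16
  k=2: a=7, p=2380, q=113
  k=3: a=2, p=5097, q=242

5097/242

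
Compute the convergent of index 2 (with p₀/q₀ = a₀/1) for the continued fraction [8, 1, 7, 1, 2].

71/8

Using pₖ = aₖpₖ₋₁ + pₖ₋₂, qₖ = aₖqₖ₋₁ + qₖ₋₂ (with p₋₁=1, p₋₂=0, q₋₁=0, q₋₂=1):
  k=0: a=8, p=8, q=1
  k=1: a=1, p=9, q=1
  k=2: a=7, p=71, q=8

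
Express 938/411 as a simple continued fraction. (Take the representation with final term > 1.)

[2; 3, 1, 1, 5, 3, 3]

938 = 2*411 + 116
411 = 3*116 + 63
116 = 1*63 + 53
63 = 1*53 + 10
53 = 5*10 + 3
10 = 3*3 + 1
3 = 3*1 + 0  (stop)
So 938/411 = [2; 3, 1, 1, 5, 3, 3].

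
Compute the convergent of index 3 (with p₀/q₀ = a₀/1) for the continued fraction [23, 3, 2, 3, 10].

Using pₖ = aₖpₖ₋₁ + pₖ₋₂, qₖ = aₖqₖ₋₁ + qₖ₋₂ (with p₋₁=1, p₋₂=0, q₋₁=0, q₋₂=1):
  k=0: a=23, p=23, q=1
  k=1: a=3, p=70, q=3
  k=2: a=2, p=163, q=7
  k=3: a=3, p=559, q=24

559/24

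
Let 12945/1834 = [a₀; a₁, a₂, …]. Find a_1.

17

12945 = 7·1834 + 107   →  a_0 = 7
1834 = 17·107 + 15   →  a_1 = 17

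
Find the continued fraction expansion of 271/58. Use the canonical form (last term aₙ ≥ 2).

271 = 4×58 + 39
58 = 1×39 + 19
39 = 2×19 + 1
19 = 19×1 + 0  (stop)
So 271/58 = [4; 1, 2, 19].

[4; 1, 2, 19]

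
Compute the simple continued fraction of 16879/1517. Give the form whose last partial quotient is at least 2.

16879 = 11×1517 + 192
1517 = 7×192 + 173
192 = 1×173 + 19
173 = 9×19 + 2
19 = 9×2 + 1
2 = 2×1 + 0  (stop)
So 16879/1517 = [11; 7, 1, 9, 9, 2].

[11; 7, 1, 9, 9, 2]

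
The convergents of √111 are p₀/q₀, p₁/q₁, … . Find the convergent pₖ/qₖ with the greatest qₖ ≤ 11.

√111 = [10; 1, 1, 6, 1, 1, 20, …] (period length 6).
Convergents:
  p_0/q_0 = 10/1
  p_1/q_1 = 11/1
  p_2/q_2 = 21/2
  p_3/q_3 = 137/13
q_2 = 2 ≤ 11 < 13 = q_3, so the answer is 21/2.

21/2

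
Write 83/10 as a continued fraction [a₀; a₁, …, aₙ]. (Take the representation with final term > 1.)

83 = 8·10 + 3
10 = 3·3 + 1
3 = 3·1 + 0  (stop)
So 83/10 = [8; 3, 3].

[8; 3, 3]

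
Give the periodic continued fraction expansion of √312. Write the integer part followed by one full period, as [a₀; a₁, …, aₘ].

a₀ = ⌊√312⌋ = 17.
With m₀=0, d₀=1 and mₖ₊₁ = dₖaₖ − mₖ, dₖ₊₁ = (n − mₖ₊₁²)/dₖ, aₖ₊₁ = ⌊(a₀+mₖ₊₁)/dₖ₊₁⌋:
  k=1: m=17, d=23, a=1
  k=2: m=6, d=12, a=1
  k=3: m=6, d=23, a=1
  k=4: m=17, d=1, a=34
d=1 and a=2a₀=34 at k=4, so the next step gives (m, d) = (17, 23) again — its k=1 value — and the period has length 4.

[17; 1, 1, 1, 34]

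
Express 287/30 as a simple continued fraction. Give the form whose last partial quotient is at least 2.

[9; 1, 1, 3, 4]

287 = 9×30 + 17
30 = 1×17 + 13
17 = 1×13 + 4
13 = 3×4 + 1
4 = 4×1 + 0  (stop)
So 287/30 = [9; 1, 1, 3, 4].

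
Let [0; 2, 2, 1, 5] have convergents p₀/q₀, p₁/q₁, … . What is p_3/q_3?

3/7

Using pₖ = aₖpₖ₋₁ + pₖ₋₂, qₖ = aₖqₖ₋₁ + qₖ₋₂ (with p₋₁=1, p₋₂=0, q₋₁=0, q₋₂=1):
  k=0: a=0, p=0, q=1
  k=1: a=2, p=1, q=2
  k=2: a=2, p=2, q=5
  k=3: a=1, p=3, q=7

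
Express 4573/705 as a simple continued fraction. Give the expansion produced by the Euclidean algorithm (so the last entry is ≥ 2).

4573 = 6·705 + 343
705 = 2·343 + 19
343 = 18·19 + 1
19 = 19·1 + 0  (stop)
So 4573/705 = [6; 2, 18, 19].

[6; 2, 18, 19]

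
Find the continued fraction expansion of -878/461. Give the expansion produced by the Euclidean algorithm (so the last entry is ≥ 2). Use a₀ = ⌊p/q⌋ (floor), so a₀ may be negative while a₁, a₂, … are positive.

-878 = -2*461 + 44
461 = 10*44 + 21
44 = 2*21 + 2
21 = 10*2 + 1
2 = 2*1 + 0  (stop)
So -878/461 = [-2; 10, 2, 10, 2].

[-2; 10, 2, 10, 2]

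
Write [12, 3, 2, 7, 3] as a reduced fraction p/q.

Fold from the inside: start with 3/1.
  7 + 1/3 = 22/3
  2 + 3/22 = 47/22
  3 + 22/47 = 163/47
  12 + 47/163 = 2003/163

2003/163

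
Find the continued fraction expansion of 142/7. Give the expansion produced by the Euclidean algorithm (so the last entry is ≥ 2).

142 = 20×7 + 2
7 = 3×2 + 1
2 = 2×1 + 0  (stop)
So 142/7 = [20; 3, 2].

[20; 3, 2]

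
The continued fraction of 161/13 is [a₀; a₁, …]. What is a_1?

161 = 12·13 + 5   →  a_0 = 12
13 = 2·5 + 3   →  a_1 = 2

2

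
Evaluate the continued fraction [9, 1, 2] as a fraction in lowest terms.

29/3

Using pₖ = aₖpₖ₋₁ + pₖ₋₂ and qₖ = aₖqₖ₋₁ + qₖ₋₂:
  k=0: a=9, p=9, q=1
  k=1: a=1, p=10, q=1
  k=2: a=2, p=29, q=3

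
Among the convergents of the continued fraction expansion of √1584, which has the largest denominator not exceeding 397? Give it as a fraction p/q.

√1584 = [39; 1, 3, 1, 78, …] (period length 4).
Convergents:
  p_0/q_0 = 39/1
  p_1/q_1 = 40/1
  p_2/q_2 = 159/4
  p_3/q_3 = 199/5
  p_4/q_4 = 15681/394
  p_5/q_5 = 15880/399
q_4 = 394 ≤ 397 < 399 = q_5, so the answer is 15681/394.

15681/394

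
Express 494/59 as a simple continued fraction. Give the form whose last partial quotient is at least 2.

[8; 2, 1, 2, 7]

494 = 8·59 + 22
59 = 2·22 + 15
22 = 1·15 + 7
15 = 2·7 + 1
7 = 7·1 + 0  (stop)
So 494/59 = [8; 2, 1, 2, 7].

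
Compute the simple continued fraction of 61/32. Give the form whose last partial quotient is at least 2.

[1; 1, 9, 1, 2]

61 = 1·32 + 29
32 = 1·29 + 3
29 = 9·3 + 2
3 = 1·2 + 1
2 = 2·1 + 0  (stop)
So 61/32 = [1; 1, 9, 1, 2].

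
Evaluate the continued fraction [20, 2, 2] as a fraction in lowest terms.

102/5

Using pₖ = aₖpₖ₋₁ + pₖ₋₂ and qₖ = aₖqₖ₋₁ + qₖ₋₂:
  k=0: a=20, p=20, q=1
  k=1: a=2, p=41, q=2
  k=2: a=2, p=102, q=5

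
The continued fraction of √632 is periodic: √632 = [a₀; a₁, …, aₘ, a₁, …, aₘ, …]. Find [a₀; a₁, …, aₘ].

a₀ = ⌊√632⌋ = 25.
With m₀=0, d₀=1 and mₖ₊₁ = dₖaₖ − mₖ, dₖ₊₁ = (n − mₖ₊₁²)/dₖ, aₖ₊₁ = ⌊(a₀+mₖ₊₁)/dₖ₊₁⌋:
  k=1: m=25, d=7, a=7
  k=2: m=24, d=8, a=6
  k=3: m=24, d=7, a=7
  k=4: m=25, d=1, a=50
d=1 and a=2a₀=50 at k=4, so the next step gives (m, d) = (25, 7) again — its k=1 value — and the period has length 4.

[25; 7, 6, 7, 50]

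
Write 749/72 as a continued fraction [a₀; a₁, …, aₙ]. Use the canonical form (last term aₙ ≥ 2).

[10; 2, 2, 14]

749 = 10×72 + 29
72 = 2×29 + 14
29 = 2×14 + 1
14 = 14×1 + 0  (stop)
So 749/72 = [10; 2, 2, 14].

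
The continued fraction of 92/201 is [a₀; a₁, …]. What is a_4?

92 = 0·201 + 92   →  a_0 = 0
201 = 2·92 + 17   →  a_1 = 2
92 = 5·17 + 7   →  a_2 = 5
17 = 2·7 + 3   →  a_3 = 2
7 = 2·3 + 1   →  a_4 = 2

2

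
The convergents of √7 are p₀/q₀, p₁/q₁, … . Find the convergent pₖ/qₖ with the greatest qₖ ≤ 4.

8/3

√7 = [2; 1, 1, 1, 4, …] (period length 4).
Convergents:
  p_0/q_0 = 2/1
  p_1/q_1 = 3/1
  p_2/q_2 = 5/2
  p_3/q_3 = 8/3
  p_4/q_4 = 37/14
q_3 = 3 ≤ 4 < 14 = q_4, so the answer is 8/3.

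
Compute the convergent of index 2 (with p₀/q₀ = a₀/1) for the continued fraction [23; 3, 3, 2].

233/10

Using pₖ = aₖpₖ₋₁ + pₖ₋₂, qₖ = aₖqₖ₋₁ + qₖ₋₂ (with p₋₁=1, p₋₂=0, q₋₁=0, q₋₂=1):
  k=0: a=23, p=23, q=1
  k=1: a=3, p=70, q=3
  k=2: a=3, p=233, q=10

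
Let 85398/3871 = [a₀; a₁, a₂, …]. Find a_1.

16

85398 = 22·3871 + 236   →  a_0 = 22
3871 = 16·236 + 95   →  a_1 = 16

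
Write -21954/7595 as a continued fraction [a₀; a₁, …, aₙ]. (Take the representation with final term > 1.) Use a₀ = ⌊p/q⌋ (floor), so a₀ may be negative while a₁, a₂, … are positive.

[-3; 9, 7, 6, 9, 2]

-21954 = -3*7595 + 831
7595 = 9*831 + 116
831 = 7*116 + 19
116 = 6*19 + 2
19 = 9*2 + 1
2 = 2*1 + 0  (stop)
So -21954/7595 = [-3; 9, 7, 6, 9, 2].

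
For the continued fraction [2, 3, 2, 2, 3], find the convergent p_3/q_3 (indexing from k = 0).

39/17

Using pₖ = aₖpₖ₋₁ + pₖ₋₂, qₖ = aₖqₖ₋₁ + qₖ₋₂ (with p₋₁=1, p₋₂=0, q₋₁=0, q₋₂=1):
  k=0: a=2, p=2, q=1
  k=1: a=3, p=7, q=3
  k=2: a=2, p=16, q=7
  k=3: a=2, p=39, q=17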